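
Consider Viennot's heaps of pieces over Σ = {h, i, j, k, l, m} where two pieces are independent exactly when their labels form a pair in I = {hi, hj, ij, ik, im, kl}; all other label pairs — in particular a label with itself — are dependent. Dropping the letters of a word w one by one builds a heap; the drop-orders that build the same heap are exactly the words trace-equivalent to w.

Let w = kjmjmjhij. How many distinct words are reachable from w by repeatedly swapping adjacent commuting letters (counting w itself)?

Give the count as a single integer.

#0=k has no predecessor
#1=j depends on [0:k]
#2=m depends on [1:j]
#3=j depends on [2:m]
#4=m depends on [3:j]
#5=j depends on [4:m]
#6=h depends on [4:m]
#7=i has no predecessor
#8=j depends on [5:j]
sources: [0:k, 7:i]
N(rest) = Σ N(rest − s) over sources s of rest; N(one piece) = 1:
  size 1 → [6]=1  [7]=1  [8]=1
  size 2 → [5,8]=1  [6,7]=2  [6,8]=2  [7,8]=2
  size 3 → [5,6,8]=3  [5,7,8]=3  [6,7,8]=6
  size 4 → [4,5,6,8]=3  [5,6,7,8]=12
  size 5 → [3,4,5,6,8]=3  [4,5,6,7,8]=15
  size 6 → [2,3,4,5,6,8]=3  [3,4,5,6,7,8]=18
  size 7 → [1,2,3,4,5,6,8]=3  [2,3,4,5,6,7,8]=21
  first=0(k) contributes 24
  first=7(i) contributes 3
|[w]| = 27

27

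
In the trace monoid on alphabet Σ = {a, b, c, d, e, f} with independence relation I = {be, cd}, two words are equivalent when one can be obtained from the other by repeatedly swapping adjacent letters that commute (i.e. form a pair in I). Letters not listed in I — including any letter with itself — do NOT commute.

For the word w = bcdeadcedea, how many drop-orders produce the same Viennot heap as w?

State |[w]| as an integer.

4

drop 0:b onto floor
drop 1:c onto {0:b}
drop 2:d onto {0:b}
drop 3:e onto {1:c, 2:d}
drop 4:a onto {3:e}
drop 5:d onto {4:a}
drop 6:c onto {4:a}
drop 7:e onto {5:d, 6:c}
drop 8:d onto {7:e}
drop 9:e onto {8:d}
drop 10:a onto {9:e}
ground layer = {0:b}
drop-orders for the pieces not yet dropped (sum over which currently-grounded one goes next):
  1 to go: {10} 1
  2 to go: {9,10} 1
  3 to go: {8,9,10} 1
  4 to go: {7,8,9,10} 1
  5 to go: {5,7,8,9,10} 1  {6,7,8,9,10} 1
  6 to go: {5,6,7,8,9,10} 2
  7 to go: {4,5,6,7,8,9,10} 2
  8 to go: {3,4,5,6,7,8,9,10} 2
  9 to go: {1,3,4,5,6,7,8,9,10} 2  {2,3,4,5,6,7,8,9,10} 2
  if 0:b drops first: 4 orders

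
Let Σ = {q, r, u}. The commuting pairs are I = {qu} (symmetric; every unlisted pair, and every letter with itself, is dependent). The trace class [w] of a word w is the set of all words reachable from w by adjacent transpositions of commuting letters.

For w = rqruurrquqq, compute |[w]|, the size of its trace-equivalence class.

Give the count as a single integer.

4

piece 0:r — minimal
piece 1:q rests on {0:r}
piece 2:r rests on {1:q}
piece 3:u rests on {2:r}
piece 4:u rests on {3:u}
piece 5:r rests on {4:u}
piece 6:r rests on {5:r}
piece 7:q rests on {6:r}
piece 8:u rests on {6:r}
piece 9:q rests on {7:q}
piece 10:q rests on {9:q}
minimal pieces: {0:r}
ways to finish when only these pieces remain (= sum over removing one remaining piece with nothing left below it):
  1 left: {8}→1  {10}→1
  2 left: {8,10}→2  {9,10}→1
  3 left: {7,9,10}→1  {8,9,10}→3
  4 left: {7,8,9,10}→4
  5 left: {6,7,8,9,10}→4
  6 left: {5,6,7,8,9,10}→4
  7 left: {4,5,6,7,8,9,10}→4
  8 left: {3,4,5,6,7,8,9,10}→4
  9 left: {2,3,4,5,6,7,8,9,10}→4
  placing 0:r first → 4 extensions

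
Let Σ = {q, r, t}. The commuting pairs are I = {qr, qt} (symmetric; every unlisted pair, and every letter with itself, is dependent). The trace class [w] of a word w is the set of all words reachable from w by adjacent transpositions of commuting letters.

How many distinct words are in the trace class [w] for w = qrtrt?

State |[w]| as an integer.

5

0(q) covers ∅
1(r) covers ∅
2(t) covers 1:r
3(r) covers 2:t
4(t) covers 3:r
floor of heap: 0:q, 1:r
completions by unplaced set U, small U first (add the entries for U minus each lowest piece of U):
  |U|=1: {0}:1  {4}:1
  |U|=2: {0,4}:2  {3,4}:1
  |U|=3: {0,3,4}:3  {2,3,4}:1
  start at 0(q): 1
  start at 1(r): 4
sum over floor = 5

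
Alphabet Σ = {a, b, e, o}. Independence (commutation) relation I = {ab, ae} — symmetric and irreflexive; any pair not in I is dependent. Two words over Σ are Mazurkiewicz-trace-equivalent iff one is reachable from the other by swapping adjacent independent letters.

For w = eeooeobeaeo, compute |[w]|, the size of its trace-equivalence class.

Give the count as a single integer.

drop 0:e onto floor
drop 1:e onto {0:e}
drop 2:o onto {1:e}
drop 3:o onto {2:o}
drop 4:e onto {3:o}
drop 5:o onto {4:e}
drop 6:b onto {5:o}
drop 7:e onto {6:b}
drop 8:a onto {5:o}
drop 9:e onto {7:e}
drop 10:o onto {8:a, 9:e}
ground layer = {0:e}
drop-orders for the pieces not yet dropped (sum over which currently-grounded one goes next):
  1 to go: {10} 1
  2 to go: {8,10} 1  {9,10} 1
  3 to go: {7,9,10} 1  {8,9,10} 2
  4 to go: {6,7,9,10} 1  {7,8,9,10} 3
  5 to go: {6,7,8,9,10} 4
  6 to go: {5,6,7,8,9,10} 4
  7 to go: {4,5,6,7,8,9,10} 4
  8 to go: {3,4,5,6,7,8,9,10} 4
  9 to go: {2,3,4,5,6,7,8,9,10} 4
  if 0:e drops first: 4 orders

4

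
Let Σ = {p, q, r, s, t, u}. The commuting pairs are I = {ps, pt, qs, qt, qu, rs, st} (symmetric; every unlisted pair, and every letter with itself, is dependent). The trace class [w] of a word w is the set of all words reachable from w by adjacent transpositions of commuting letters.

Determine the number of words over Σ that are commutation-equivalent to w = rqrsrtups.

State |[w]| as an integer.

12

drop 0:r onto floor
drop 1:q onto {0:r}
drop 2:r onto {1:q}
drop 3:s onto floor
drop 4:r onto {2:r}
drop 5:t onto {4:r}
drop 6:u onto {3:s, 5:t}
drop 7:p onto {6:u}
drop 8:s onto {6:u}
ground layer = {0:r, 3:s}
drop-orders for the pieces not yet dropped (sum over which currently-grounded one goes next):
  1 to go: {7} 1  {8} 1
  2 to go: {7,8} 2
  3 to go: {6,7,8} 2
  4 to go: {3,6,7,8} 2  {5,6,7,8} 2
  5 to go: {3,5,6,7,8} 4  {4,5,6,7,8} 2
  6 to go: {2,4,5,6,7,8} 2  {3,4,5,6,7,8} 6
  7 to go: {1,2,4,5,6,7,8} 2  {2,3,4,5,6,7,8} 8
  if 0:r drops first: 10 orders
  if 3:s drops first: 2 orders
heap linearizations: 12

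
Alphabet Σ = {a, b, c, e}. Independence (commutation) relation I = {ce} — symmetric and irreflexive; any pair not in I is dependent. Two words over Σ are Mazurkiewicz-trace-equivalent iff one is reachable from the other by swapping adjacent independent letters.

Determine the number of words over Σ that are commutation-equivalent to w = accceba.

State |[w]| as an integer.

drop 0:a onto floor
drop 1:c onto {0:a}
drop 2:c onto {1:c}
drop 3:c onto {2:c}
drop 4:e onto {0:a}
drop 5:b onto {3:c, 4:e}
drop 6:a onto {5:b}
ground layer = {0:a}
drop-orders for the pieces not yet dropped (sum over which currently-grounded one goes next):
  1 to go: {6} 1
  2 to go: {5,6} 1
  3 to go: {3,5,6} 1  {4,5,6} 1
  4 to go: {2,3,5,6} 1  {3,4,5,6} 2
  5 to go: {1,2,3,5,6} 1  {2,3,4,5,6} 3
  if 0:a drops first: 4 orders

4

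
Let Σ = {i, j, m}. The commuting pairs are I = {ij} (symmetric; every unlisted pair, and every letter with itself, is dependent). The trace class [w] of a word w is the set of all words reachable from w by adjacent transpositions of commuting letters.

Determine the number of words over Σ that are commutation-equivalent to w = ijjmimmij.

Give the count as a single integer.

6

0(i) covers ∅
1(j) covers ∅
2(j) covers 1:j
3(m) covers 0:i, 2:j
4(i) covers 3:m
5(m) covers 4:i
6(m) covers 5:m
7(i) covers 6:m
8(j) covers 6:m
floor of heap: 0:i, 1:j
completions by unplaced set U, small U first (add the entries for U minus each lowest piece of U):
  |U|=1: {7}:1  {8}:1
  |U|=2: {7,8}:2
  |U|=3: {6,7,8}:2
  |U|=4: {5,6,7,8}:2
  |U|=5: {4,5,6,7,8}:2
  |U|=6: {3,4,5,6,7,8}:2
  |U|=7: {0,3,4,5,6,7,8}:2  {2,3,4,5,6,7,8}:2
  start at 0(i): 2
  start at 1(j): 4
sum over floor = 6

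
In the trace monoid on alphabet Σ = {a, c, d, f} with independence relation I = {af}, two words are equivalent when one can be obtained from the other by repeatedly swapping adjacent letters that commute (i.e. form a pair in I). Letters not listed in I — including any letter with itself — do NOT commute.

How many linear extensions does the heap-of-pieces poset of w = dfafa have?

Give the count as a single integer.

0(d) covers ∅
1(f) covers 0:d
2(a) covers 0:d
3(f) covers 1:f
4(a) covers 2:a
floor of heap: 0:d
completions by unplaced set U, small U first (add the entries for U minus each lowest piece of U):
  |U|=1: {3}:1  {4}:1
  |U|=2: {1,3}:1  {2,4}:1  {3,4}:2
  |U|=3: {1,3,4}:3  {2,3,4}:3
  start at 0(d): 6

6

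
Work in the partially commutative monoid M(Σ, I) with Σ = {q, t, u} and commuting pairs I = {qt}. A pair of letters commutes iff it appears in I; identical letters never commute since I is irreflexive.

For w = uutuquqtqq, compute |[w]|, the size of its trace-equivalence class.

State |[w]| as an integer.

0(u) covers ∅
1(u) covers 0:u
2(t) covers 1:u
3(u) covers 2:t
4(q) covers 3:u
5(u) covers 4:q
6(q) covers 5:u
7(t) covers 5:u
8(q) covers 6:q
9(q) covers 8:q
floor of heap: 0:u
completions by unplaced set U, small U first (add the entries for U minus each lowest piece of U):
  |U|=1: {7}:1  {9}:1
  |U|=2: {7,9}:2  {8,9}:1
  |U|=3: {6,8,9}:1  {7,8,9}:3
  |U|=4: {6,7,8,9}:4
  |U|=5: {5,6,7,8,9}:4
  |U|=6: {4,5,6,7,8,9}:4
  |U|=7: {3,4,5,6,7,8,9}:4
  |U|=8: {2,3,4,5,6,7,8,9}:4
  start at 0(u): 4

4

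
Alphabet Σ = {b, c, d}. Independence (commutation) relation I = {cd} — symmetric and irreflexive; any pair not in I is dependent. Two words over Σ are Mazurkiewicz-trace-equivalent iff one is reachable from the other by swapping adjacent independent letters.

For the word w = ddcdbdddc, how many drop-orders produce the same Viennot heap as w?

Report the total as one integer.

piece 0:d — minimal
piece 1:d rests on {0:d}
piece 2:c — minimal
piece 3:d rests on {1:d}
piece 4:b rests on {2:c, 3:d}
piece 5:d rests on {4:b}
piece 6:d rests on {5:d}
piece 7:d rests on {6:d}
piece 8:c rests on {4:b}
minimal pieces: {0:d, 2:c}
ways to finish when only these pieces remain (= sum over removing one remaining piece with nothing left below it):
  1 left: {7}→1  {8}→1
  2 left: {6,7}→1  {7,8}→2
  3 left: {5,6,7}→1  {6,7,8}→3
  4 left: {5,6,7,8}→4
  5 left: {4,5,6,7,8}→4
  6 left: {2,4,5,6,7,8}→4  {3,4,5,6,7,8}→4
  7 left: {1,3,4,5,6,7,8}→4  {2,3,4,5,6,7,8}→8
  placing 0:d first → 12 extensions
  placing 2:c first → 4 extensions
total linear extensions = 16

16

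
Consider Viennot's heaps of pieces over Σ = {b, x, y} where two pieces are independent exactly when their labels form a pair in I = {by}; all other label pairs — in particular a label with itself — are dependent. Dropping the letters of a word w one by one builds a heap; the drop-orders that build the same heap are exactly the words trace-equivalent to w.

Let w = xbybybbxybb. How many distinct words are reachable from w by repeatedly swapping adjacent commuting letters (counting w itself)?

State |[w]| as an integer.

45

drop 0:x onto floor
drop 1:b onto {0:x}
drop 2:y onto {0:x}
drop 3:b onto {1:b}
drop 4:y onto {2:y}
drop 5:b onto {3:b}
drop 6:b onto {5:b}
drop 7:x onto {4:y, 6:b}
drop 8:y onto {7:x}
drop 9:b onto {7:x}
drop 10:b onto {9:b}
ground layer = {0:x}
drop-orders for the pieces not yet dropped (sum over which currently-grounded one goes next):
  1 to go: {8} 1  {10} 1
  2 to go: {8,10} 2  {9,10} 1
  3 to go: {8,9,10} 3
  4 to go: {7,8,9,10} 3
  5 to go: {4,7,8,9,10} 3  {6,7,8,9,10} 3
  6 to go: {2,4,7,8,9,10} 3  {4,6,7,8,9,10} 6  {5,6,7,8,9,10} 3
  7 to go: {2,4,6,7,8,9,10} 9  {3,5,6,7,8,9,10} 3  {4,5,6,7,8,9,10} 9
  8 to go: {1,3,5,6,7,8,9,10} 3  {2,4,5,6,7,8,9,10} 18  {3,4,5,6,7,8,9,10} 12
  9 to go: {1,3,4,5,6,7,8,9,10} 15  {2,3,4,5,6,7,8,9,10} 30
  if 0:x drops first: 45 orders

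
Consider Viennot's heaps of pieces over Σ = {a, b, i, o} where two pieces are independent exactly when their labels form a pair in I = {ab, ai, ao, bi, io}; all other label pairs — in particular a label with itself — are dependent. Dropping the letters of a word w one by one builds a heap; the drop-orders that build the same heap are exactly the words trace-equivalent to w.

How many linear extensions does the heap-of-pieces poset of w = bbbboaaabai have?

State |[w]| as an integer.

0(b) covers ∅
1(b) covers 0:b
2(b) covers 1:b
3(b) covers 2:b
4(o) covers 3:b
5(a) covers ∅
6(a) covers 5:a
7(a) covers 6:a
8(b) covers 4:o
9(a) covers 7:a
10(i) covers ∅
floor of heap: 0:b, 5:a, 10:i
completions by unplaced set U, small U first (add the entries for U minus each lowest piece of U):
  |U|=1: {8}:1  {9}:1  {10}:1
  |U|=2: {4,8}:1  {7,9}:1  {8,9}:2  {8,10}:2  {9,10}:2
  |U|=3: {3,4,8}:1  {4,8,9}:3  {4,8,10}:3  {6,7,9}:1  {7,8,9}:3  {7,9,10}:3  {8,9,10}:6
  |U|=4: {2,3,4,8}:1  {3,4,8,9}:4  {3,4,8,10}:4  {4,7,8,9}:6  {4,8,9,10}:12  {5,6,7,9}:1  {6,7,8,9}:4  {6,7,9,10}:4  {7,8,9,10}:12
  |U|=5: {1,2,3,4,8}:1  {2,3,4,8,9}:5  {2,3,4,8,10}:5  {3,4,7,8,9}:10  {3,4,8,9,10}:20  {4,6,7,8,9}:10  {4,7,8,9,10}:30  {5,6,7,8,9}:5  {5,6,7,9,10}:5  {6,7,8,9,10}:20
  |U|=6: {0,1,2,3,4,8}:1  {1,2,3,4,8,9}:6  {1,2,3,4,8,10}:6  {2,3,4,7,8,9}:15  {2,3,4,8,9,10}:30  {3,4,6,7,8,9}:20  {3,4,7,8,9,10}:60  {4,5,6,7,8,9}:15  {4,6,7,8,9,10}:60  {5,6,7,8,9,10}:30
  |U|=7: {0,1,2,3,4,8,9}:7  {0,1,2,3,4,8,10}:7  {1,2,3,4,7,8,9}:21  {1,2,3,4,8,9,10}:42  {2,3,4,6,7,8,9}:35  {2,3,4,7,8,9,10}:105  {3,4,5,6,7,8,9}:35  {3,4,6,7,8,9,10}:140  {4,5,6,7,8,9,10}:105
  |U|=8: {0,1,2,3,4,7,8,9}:28  {0,1,2,3,4,8,9,10}:56  {1,2,3,4,6,7,8,9}:56  {1,2,3,4,7,8,9,10}:168  {2,3,4,5,6,7,8,9}:70  {2,3,4,6,7,8,9,10}:280  {3,4,5,6,7,8,9,10}:280
  |U|=9: {0,1,2,3,4,6,7,8,9}:84  {0,1,2,3,4,7,8,9,10}:252  {1,2,3,4,5,6,7,8,9}:126  {1,2,3,4,6,7,8,9,10}:504  {2,3,4,5,6,7,8,9,10}:630
  start at 0(b): 1260
  start at 5(a): 840
  start at 10(i): 210
sum over floor = 2310

2310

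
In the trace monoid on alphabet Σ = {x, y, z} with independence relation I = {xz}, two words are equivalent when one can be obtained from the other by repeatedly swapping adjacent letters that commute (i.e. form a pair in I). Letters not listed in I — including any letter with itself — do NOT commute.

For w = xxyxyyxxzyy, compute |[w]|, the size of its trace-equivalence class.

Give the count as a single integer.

3

0(x) covers ∅
1(x) covers 0:x
2(y) covers 1:x
3(x) covers 2:y
4(y) covers 3:x
5(y) covers 4:y
6(x) covers 5:y
7(x) covers 6:x
8(z) covers 5:y
9(y) covers 7:x, 8:z
10(y) covers 9:y
floor of heap: 0:x
completions by unplaced set U, small U first (add the entries for U minus each lowest piece of U):
  |U|=1: {10}:1
  |U|=2: {9,10}:1
  |U|=3: {7,9,10}:1  {8,9,10}:1
  |U|=4: {6,7,9,10}:1  {7,8,9,10}:2
  |U|=5: {6,7,8,9,10}:3
  |U|=6: {5,6,7,8,9,10}:3
  |U|=7: {4,5,6,7,8,9,10}:3
  |U|=8: {3,4,5,6,7,8,9,10}:3
  |U|=9: {2,3,4,5,6,7,8,9,10}:3
  start at 0(x): 3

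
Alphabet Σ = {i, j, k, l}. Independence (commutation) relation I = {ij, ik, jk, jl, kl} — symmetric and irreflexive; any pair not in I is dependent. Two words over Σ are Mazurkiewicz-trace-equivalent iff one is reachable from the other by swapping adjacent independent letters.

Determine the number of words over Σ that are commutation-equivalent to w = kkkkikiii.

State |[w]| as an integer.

126

0(k) covers ∅
1(k) covers 0:k
2(k) covers 1:k
3(k) covers 2:k
4(i) covers ∅
5(k) covers 3:k
6(i) covers 4:i
7(i) covers 6:i
8(i) covers 7:i
floor of heap: 0:k, 4:i
completions by unplaced set U, small U first (add the entries for U minus each lowest piece of U):
  |U|=1: {5}:1  {8}:1
  |U|=2: {3,5}:1  {5,8}:2  {7,8}:1
  |U|=3: {2,3,5}:1  {3,5,8}:3  {5,7,8}:3  {6,7,8}:1
  |U|=4: {1,2,3,5}:1  {2,3,5,8}:4  {3,5,7,8}:6  {4,6,7,8}:1  {5,6,7,8}:4
  |U|=5: {0,1,2,3,5}:1  {1,2,3,5,8}:5  {2,3,5,7,8}:10  {3,5,6,7,8}:10  {4,5,6,7,8}:5
  |U|=6: {0,1,2,3,5,8}:6  {1,2,3,5,7,8}:15  {2,3,5,6,7,8}:20  {3,4,5,6,7,8}:15
  |U|=7: {0,1,2,3,5,7,8}:21  {1,2,3,5,6,7,8}:35  {2,3,4,5,6,7,8}:35
  start at 0(k): 70
  start at 4(i): 56
sum over floor = 126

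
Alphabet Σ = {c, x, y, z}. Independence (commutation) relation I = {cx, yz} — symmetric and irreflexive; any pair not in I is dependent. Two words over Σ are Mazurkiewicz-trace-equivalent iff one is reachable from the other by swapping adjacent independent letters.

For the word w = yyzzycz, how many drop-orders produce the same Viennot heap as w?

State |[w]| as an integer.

10

#0=y has no predecessor
#1=y depends on [0:y]
#2=z has no predecessor
#3=z depends on [2:z]
#4=y depends on [1:y]
#5=c depends on [3:z, 4:y]
#6=z depends on [5:c]
sources: [0:y, 2:z]
N(rest) = Σ N(rest − s) over sources s of rest; N(one piece) = 1:
  size 1 → [6]=1
  size 2 → [5,6]=1
  size 3 → [3,5,6]=1  [4,5,6]=1
  size 4 → [1,4,5,6]=1  [2,3,5,6]=1  [3,4,5,6]=2
  size 5 → [0,1,4,5,6]=1  [1,3,4,5,6]=3  [2,3,4,5,6]=3
  first=0(y) contributes 6
  first=2(z) contributes 4
|[w]| = 10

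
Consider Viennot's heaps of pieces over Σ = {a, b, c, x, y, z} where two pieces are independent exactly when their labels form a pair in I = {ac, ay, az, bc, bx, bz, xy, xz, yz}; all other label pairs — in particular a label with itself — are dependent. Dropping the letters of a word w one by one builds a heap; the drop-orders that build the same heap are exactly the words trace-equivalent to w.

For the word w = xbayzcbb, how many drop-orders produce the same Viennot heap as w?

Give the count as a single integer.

0(x) covers ∅
1(b) covers ∅
2(a) covers 0:x, 1:b
3(y) covers 1:b
4(z) covers ∅
5(c) covers 0:x, 3:y, 4:z
6(b) covers 2:a, 3:y
7(b) covers 6:b
floor of heap: 0:x, 1:b, 4:z
completions by unplaced set U, small U first (add the entries for U minus each lowest piece of U):
  |U|=1: {5}:1  {7}:1
  |U|=2: {4,5}:1  {5,7}:2  {6,7}:1
  |U|=3: {2,6,7}:1  {4,5,7}:3  {5,6,7}:3
  |U|=4: {2,5,6,7}:4  {3,5,6,7}:3  {4,5,6,7}:6
  |U|=5: {0,2,5,6,7}:4  {2,3,5,6,7}:7  {2,4,5,6,7}:10  {3,4,5,6,7}:9
  |U|=6: {0,2,3,5,6,7}:11  {0,2,4,5,6,7}:14  {1,2,3,5,6,7}:7  {2,3,4,5,6,7}:26
  start at 0(x): 33
  start at 1(b): 51
  start at 4(z): 18
sum over floor = 102

102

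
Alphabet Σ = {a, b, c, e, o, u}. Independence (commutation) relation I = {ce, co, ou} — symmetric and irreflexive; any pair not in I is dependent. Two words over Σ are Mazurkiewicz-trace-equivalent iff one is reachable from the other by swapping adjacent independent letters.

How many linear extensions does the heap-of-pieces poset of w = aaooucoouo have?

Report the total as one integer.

drop 0:a onto floor
drop 1:a onto {0:a}
drop 2:o onto {1:a}
drop 3:o onto {2:o}
drop 4:u onto {1:a}
drop 5:c onto {4:u}
drop 6:o onto {3:o}
drop 7:o onto {6:o}
drop 8:u onto {5:c}
drop 9:o onto {7:o}
ground layer = {0:a}
drop-orders for the pieces not yet dropped (sum over which currently-grounded one goes next):
  1 to go: {8} 1  {9} 1
  2 to go: {5,8} 1  {7,9} 1  {8,9} 2
  3 to go: {4,5,8} 1  {5,8,9} 3  {6,7,9} 1  {7,8,9} 3
  4 to go: {3,6,7,9} 1  {4,5,8,9} 4  {5,7,8,9} 6  {6,7,8,9} 4
  5 to go: {2,3,6,7,9} 1  {3,6,7,8,9} 5  {4,5,7,8,9} 10  {5,6,7,8,9} 10
  6 to go: {2,3,6,7,8,9} 6  {3,5,6,7,8,9} 15  {4,5,6,7,8,9} 20
  7 to go: {2,3,5,6,7,8,9} 21  {3,4,5,6,7,8,9} 35
  8 to go: {2,3,4,5,6,7,8,9} 56
  if 0:a drops first: 56 orders

56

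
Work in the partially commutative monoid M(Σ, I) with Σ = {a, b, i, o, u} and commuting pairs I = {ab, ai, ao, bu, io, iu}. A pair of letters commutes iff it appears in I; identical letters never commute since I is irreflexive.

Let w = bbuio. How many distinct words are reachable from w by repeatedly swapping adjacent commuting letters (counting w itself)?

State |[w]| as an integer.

#0=b has no predecessor
#1=b depends on [0:b]
#2=u has no predecessor
#3=i depends on [1:b]
#4=o depends on [1:b, 2:u]
sources: [0:b, 2:u]
N(rest) = Σ N(rest − s) over sources s of rest; N(one piece) = 1:
  size 1 → [3]=1  [4]=1
  size 2 → [2,4]=1  [3,4]=2
  size 3 → [1,3,4]=2  [2,3,4]=3
  first=0(b) contributes 5
  first=2(u) contributes 2
|[w]| = 7

7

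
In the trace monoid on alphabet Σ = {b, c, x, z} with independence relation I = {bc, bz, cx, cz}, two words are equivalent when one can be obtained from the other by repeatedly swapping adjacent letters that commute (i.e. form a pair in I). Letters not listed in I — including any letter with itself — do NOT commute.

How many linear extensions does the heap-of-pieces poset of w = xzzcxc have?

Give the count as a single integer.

15

0(x) covers ∅
1(z) covers 0:x
2(z) covers 1:z
3(c) covers ∅
4(x) covers 2:z
5(c) covers 3:c
floor of heap: 0:x, 3:c
completions by unplaced set U, small U first (add the entries for U minus each lowest piece of U):
  |U|=1: {4}:1  {5}:1
  |U|=2: {2,4}:1  {3,5}:1  {4,5}:2
  |U|=3: {1,2,4}:1  {2,4,5}:3  {3,4,5}:3
  |U|=4: {0,1,2,4}:1  {1,2,4,5}:4  {2,3,4,5}:6
  start at 0(x): 10
  start at 3(c): 5
sum over floor = 15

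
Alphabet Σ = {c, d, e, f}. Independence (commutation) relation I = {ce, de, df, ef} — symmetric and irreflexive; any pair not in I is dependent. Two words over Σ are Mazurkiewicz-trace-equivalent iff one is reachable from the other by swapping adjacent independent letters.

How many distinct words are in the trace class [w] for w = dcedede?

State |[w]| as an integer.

35

0(d) covers ∅
1(c) covers 0:d
2(e) covers ∅
3(d) covers 1:c
4(e) covers 2:e
5(d) covers 3:d
6(e) covers 4:e
floor of heap: 0:d, 2:e
completions by unplaced set U, small U first (add the entries for U minus each lowest piece of U):
  |U|=1: {5}:1  {6}:1
  |U|=2: {3,5}:1  {4,6}:1  {5,6}:2
  |U|=3: {1,3,5}:1  {2,4,6}:1  {3,5,6}:3  {4,5,6}:3
  |U|=4: {0,1,3,5}:1  {1,3,5,6}:4  {2,4,5,6}:4  {3,4,5,6}:6
  |U|=5: {0,1,3,5,6}:5  {1,3,4,5,6}:10  {2,3,4,5,6}:10
  start at 0(d): 20
  start at 2(e): 15
sum over floor = 35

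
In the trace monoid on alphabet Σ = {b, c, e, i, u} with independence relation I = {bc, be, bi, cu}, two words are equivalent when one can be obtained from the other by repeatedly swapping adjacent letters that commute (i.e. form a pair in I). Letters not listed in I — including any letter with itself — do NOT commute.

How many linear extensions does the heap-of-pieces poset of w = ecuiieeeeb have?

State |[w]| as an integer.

15

drop 0:e onto floor
drop 1:c onto {0:e}
drop 2:u onto {0:e}
drop 3:i onto {1:c, 2:u}
drop 4:i onto {3:i}
drop 5:e onto {4:i}
drop 6:e onto {5:e}
drop 7:e onto {6:e}
drop 8:e onto {7:e}
drop 9:b onto {2:u}
ground layer = {0:e}
drop-orders for the pieces not yet dropped (sum over which currently-grounded one goes next):
  1 to go: {8} 1  {9} 1
  2 to go: {7,8} 1  {8,9} 2
  3 to go: {6,7,8} 1  {7,8,9} 3
  4 to go: {5,6,7,8} 1  {6,7,8,9} 4
  5 to go: {4,5,6,7,8} 1  {5,6,7,8,9} 5
  6 to go: {3,4,5,6,7,8} 1  {4,5,6,7,8,9} 6
  7 to go: {1,3,4,5,6,7,8} 1  {3,4,5,6,7,8,9} 7
  8 to go: {1,3,4,5,6,7,8,9} 8  {2,3,4,5,6,7,8,9} 7
  if 0:e drops first: 15 orders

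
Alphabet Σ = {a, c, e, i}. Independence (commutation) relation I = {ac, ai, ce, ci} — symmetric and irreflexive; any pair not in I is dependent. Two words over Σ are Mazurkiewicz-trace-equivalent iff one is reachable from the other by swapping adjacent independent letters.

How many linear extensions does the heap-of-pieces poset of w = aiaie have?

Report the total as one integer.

#0=a has no predecessor
#1=i has no predecessor
#2=a depends on [0:a]
#3=i depends on [1:i]
#4=e depends on [2:a, 3:i]
sources: [0:a, 1:i]
N(rest) = Σ N(rest − s) over sources s of rest; N(one piece) = 1:
  size 1 → [4]=1
  size 2 → [2,4]=1  [3,4]=1
  size 3 → [0,2,4]=1  [1,3,4]=1  [2,3,4]=2
  first=0(a) contributes 3
  first=1(i) contributes 3
|[w]| = 6

6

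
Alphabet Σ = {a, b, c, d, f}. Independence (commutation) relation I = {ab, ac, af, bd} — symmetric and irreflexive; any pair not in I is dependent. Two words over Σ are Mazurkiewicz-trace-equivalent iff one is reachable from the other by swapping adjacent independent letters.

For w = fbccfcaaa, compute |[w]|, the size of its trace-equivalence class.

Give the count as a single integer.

#0=f has no predecessor
#1=b depends on [0:f]
#2=c depends on [1:b]
#3=c depends on [2:c]
#4=f depends on [3:c]
#5=c depends on [4:f]
#6=a has no predecessor
#7=a depends on [6:a]
#8=a depends on [7:a]
sources: [0:f, 6:a]
N(rest) = Σ N(rest − s) over sources s of rest; N(one piece) = 1:
  size 1 → [5]=1  [8]=1
  size 2 → [4,5]=1  [5,8]=2  [7,8]=1
  size 3 → [3,4,5]=1  [4,5,8]=3  [5,7,8]=3  [6,7,8]=1
  size 4 → [2,3,4,5]=1  [3,4,5,8]=4  [4,5,7,8]=6  [5,6,7,8]=4
  size 5 → [1,2,3,4,5]=1  [2,3,4,5,8]=5  [3,4,5,7,8]=10  [4,5,6,7,8]=10
  size 6 → [0,1,2,3,4,5]=1  [1,2,3,4,5,8]=6  [2,3,4,5,7,8]=15  [3,4,5,6,7,8]=20
  size 7 → [0,1,2,3,4,5,8]=7  [1,2,3,4,5,7,8]=21  [2,3,4,5,6,7,8]=35
  first=0(f) contributes 56
  first=6(a) contributes 28
|[w]| = 84

84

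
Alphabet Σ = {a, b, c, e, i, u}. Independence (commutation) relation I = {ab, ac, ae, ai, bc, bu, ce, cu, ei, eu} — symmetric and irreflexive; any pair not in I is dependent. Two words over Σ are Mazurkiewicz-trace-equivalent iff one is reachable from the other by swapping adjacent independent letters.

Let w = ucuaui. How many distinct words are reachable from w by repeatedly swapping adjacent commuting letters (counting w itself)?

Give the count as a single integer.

5

#0=u has no predecessor
#1=c has no predecessor
#2=u depends on [0:u]
#3=a depends on [2:u]
#4=u depends on [3:a]
#5=i depends on [1:c, 4:u]
sources: [0:u, 1:c]
N(rest) = Σ N(rest − s) over sources s of rest; N(one piece) = 1:
  size 1 → [5]=1
  size 2 → [1,5]=1  [4,5]=1
  size 3 → [1,4,5]=2  [3,4,5]=1
  size 4 → [1,3,4,5]=3  [2,3,4,5]=1
  first=0(u) contributes 4
  first=1(c) contributes 1
|[w]| = 5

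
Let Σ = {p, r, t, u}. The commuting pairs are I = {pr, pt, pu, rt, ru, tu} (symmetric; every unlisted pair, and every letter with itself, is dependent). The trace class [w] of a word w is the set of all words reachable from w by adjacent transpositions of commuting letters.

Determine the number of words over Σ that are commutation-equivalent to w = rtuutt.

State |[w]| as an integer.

piece 0:r — minimal
piece 1:t — minimal
piece 2:u — minimal
piece 3:u rests on {2:u}
piece 4:t rests on {1:t}
piece 5:t rests on {4:t}
minimal pieces: {0:r, 1:t, 2:u}
ways to finish when only these pieces remain (= sum over removing one remaining piece with nothing left below it):
  1 left: {0}→1  {3}→1  {5}→1
  2 left: {0,3}→2  {0,5}→2  {2,3}→1  {3,5}→2  {4,5}→1
  3 left: {0,2,3}→3  {0,3,5}→6  {0,4,5}→3  {1,4,5}→1  {2,3,5}→3  {3,4,5}→3
  4 left: {0,1,4,5}→4  {0,2,3,5}→12  {0,3,4,5}→12  {1,3,4,5}→4  {2,3,4,5}→6
  placing 0:r first → 10 extensions
  placing 1:t first → 30 extensions
  placing 2:u first → 20 extensions
total linear extensions = 60

60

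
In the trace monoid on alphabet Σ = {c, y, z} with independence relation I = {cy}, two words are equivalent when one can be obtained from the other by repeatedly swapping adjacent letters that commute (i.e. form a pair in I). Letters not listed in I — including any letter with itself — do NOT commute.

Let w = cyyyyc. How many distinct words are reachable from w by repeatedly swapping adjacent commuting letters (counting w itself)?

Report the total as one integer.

15

drop 0:c onto floor
drop 1:y onto floor
drop 2:y onto {1:y}
drop 3:y onto {2:y}
drop 4:y onto {3:y}
drop 5:c onto {0:c}
ground layer = {0:c, 1:y}
drop-orders for the pieces not yet dropped (sum over which currently-grounded one goes next):
  1 to go: {4} 1  {5} 1
  2 to go: {0,5} 1  {3,4} 1  {4,5} 2
  3 to go: {0,4,5} 3  {2,3,4} 1  {3,4,5} 3
  4 to go: {0,3,4,5} 6  {1,2,3,4} 1  {2,3,4,5} 4
  if 0:c drops first: 5 orders
  if 1:y drops first: 10 orders
heap linearizations: 15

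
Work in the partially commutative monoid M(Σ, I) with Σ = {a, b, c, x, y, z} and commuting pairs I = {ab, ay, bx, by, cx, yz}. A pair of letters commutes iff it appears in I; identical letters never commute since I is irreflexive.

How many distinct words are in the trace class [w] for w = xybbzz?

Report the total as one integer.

12

#0=x has no predecessor
#1=y depends on [0:x]
#2=b has no predecessor
#3=b depends on [2:b]
#4=z depends on [0:x, 3:b]
#5=z depends on [4:z]
sources: [0:x, 2:b]
N(rest) = Σ N(rest − s) over sources s of rest; N(one piece) = 1:
  size 1 → [1]=1  [5]=1
  size 2 → [1,5]=2  [4,5]=1
  size 3 → [1,4,5]=3  [3,4,5]=1
  size 4 → [0,1,4,5]=3  [1,3,4,5]=4  [2,3,4,5]=1
  first=0(x) contributes 5
  first=2(b) contributes 7
|[w]| = 12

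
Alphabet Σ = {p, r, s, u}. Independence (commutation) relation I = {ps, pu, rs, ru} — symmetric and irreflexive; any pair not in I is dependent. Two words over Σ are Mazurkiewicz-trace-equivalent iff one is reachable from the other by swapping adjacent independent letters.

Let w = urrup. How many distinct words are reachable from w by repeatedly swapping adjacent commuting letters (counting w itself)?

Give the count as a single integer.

10

#0=u has no predecessor
#1=r has no predecessor
#2=r depends on [1:r]
#3=u depends on [0:u]
#4=p depends on [2:r]
sources: [0:u, 1:r]
N(rest) = Σ N(rest − s) over sources s of rest; N(one piece) = 1:
  size 1 → [3]=1  [4]=1
  size 2 → [0,3]=1  [2,4]=1  [3,4]=2
  size 3 → [0,3,4]=3  [1,2,4]=1  [2,3,4]=3
  first=0(u) contributes 4
  first=1(r) contributes 6
|[w]| = 10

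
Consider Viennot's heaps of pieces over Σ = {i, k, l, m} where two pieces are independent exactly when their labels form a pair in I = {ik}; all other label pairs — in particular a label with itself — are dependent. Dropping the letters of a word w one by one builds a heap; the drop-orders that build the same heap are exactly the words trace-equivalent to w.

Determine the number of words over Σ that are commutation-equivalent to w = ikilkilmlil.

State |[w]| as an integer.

6

#0=i has no predecessor
#1=k has no predecessor
#2=i depends on [0:i]
#3=l depends on [1:k, 2:i]
#4=k depends on [3:l]
#5=i depends on [3:l]
#6=l depends on [4:k, 5:i]
#7=m depends on [6:l]
#8=l depends on [7:m]
#9=i depends on [8:l]
#10=l depends on [9:i]
sources: [0:i, 1:k]
N(rest) = Σ N(rest − s) over sources s of rest; N(one piece) = 1:
  size 1 → [10]=1
  size 2 → [9,10]=1
  size 3 → [8,9,10]=1
  size 4 → [7,8,9,10]=1
  size 5 → [6,7,8,9,10]=1
  size 6 → [4,6,7,8,9,10]=1  [5,6,7,8,9,10]=1
  size 7 → [4,5,6,7,8,9,10]=2
  size 8 → [3,4,5,6,7,8,9,10]=2
  size 9 → [1,3,4,5,6,7,8,9,10]=2  [2,3,4,5,6,7,8,9,10]=2
  first=0(i) contributes 4
  first=1(k) contributes 2
|[w]| = 6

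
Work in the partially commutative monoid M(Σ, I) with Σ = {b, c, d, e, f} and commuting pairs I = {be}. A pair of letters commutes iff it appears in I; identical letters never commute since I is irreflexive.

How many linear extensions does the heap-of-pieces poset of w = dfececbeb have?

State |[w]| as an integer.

0(d) covers ∅
1(f) covers 0:d
2(e) covers 1:f
3(c) covers 2:e
4(e) covers 3:c
5(c) covers 4:e
6(b) covers 5:c
7(e) covers 5:c
8(b) covers 6:b
floor of heap: 0:d
completions by unplaced set U, small U first (add the entries for U minus each lowest piece of U):
  |U|=1: {7}:1  {8}:1
  |U|=2: {6,8}:1  {7,8}:2
  |U|=3: {6,7,8}:3
  |U|=4: {5,6,7,8}:3
  |U|=5: {4,5,6,7,8}:3
  |U|=6: {3,4,5,6,7,8}:3
  |U|=7: {2,3,4,5,6,7,8}:3
  start at 0(d): 3

3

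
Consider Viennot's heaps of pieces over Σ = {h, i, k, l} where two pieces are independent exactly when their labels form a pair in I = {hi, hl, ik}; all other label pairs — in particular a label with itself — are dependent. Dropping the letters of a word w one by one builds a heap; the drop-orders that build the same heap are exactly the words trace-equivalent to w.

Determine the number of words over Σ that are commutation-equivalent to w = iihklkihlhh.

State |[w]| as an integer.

84

piece 0:i — minimal
piece 1:i rests on {0:i}
piece 2:h — minimal
piece 3:k rests on {2:h}
piece 4:l rests on {1:i, 3:k}
piece 5:k rests on {4:l}
piece 6:i rests on {4:l}
piece 7:h rests on {5:k}
piece 8:l rests on {5:k, 6:i}
piece 9:h rests on {7:h}
piece 10:h rests on {9:h}
minimal pieces: {0:i, 2:h}
ways to finish when only these pieces remain (= sum over removing one remaining piece with nothing left below it):
  1 left: {8}→1  {10}→1
  2 left: {6,8}→1  {8,10}→2  {9,10}→1
  3 left: {6,8,10}→3  {7,9,10}→1  {8,9,10}→3
  4 left: {6,8,9,10}→6  {7,8,9,10}→4
  5 left: {5,7,8,9,10}→4  {6,7,8,9,10}→10
  6 left: {5,6,7,8,9,10}→14
  7 left: {4,5,6,7,8,9,10}→14
  8 left: {1,4,5,6,7,8,9,10}→14  {3,4,5,6,7,8,9,10}→14
  9 left: {0,1,4,5,6,7,8,9,10}→14  {1,3,4,5,6,7,8,9,10}→28  {2,3,4,5,6,7,8,9,10}→14
  placing 0:i first → 42 extensions
  placing 2:h first → 42 extensions
total linear extensions = 84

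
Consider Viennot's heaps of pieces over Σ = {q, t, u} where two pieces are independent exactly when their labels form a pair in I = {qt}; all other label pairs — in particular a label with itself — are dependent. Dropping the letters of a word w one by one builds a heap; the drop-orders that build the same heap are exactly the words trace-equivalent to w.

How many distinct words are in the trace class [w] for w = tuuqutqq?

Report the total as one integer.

3

0(t) covers ∅
1(u) covers 0:t
2(u) covers 1:u
3(q) covers 2:u
4(u) covers 3:q
5(t) covers 4:u
6(q) covers 4:u
7(q) covers 6:q
floor of heap: 0:t
completions by unplaced set U, small U first (add the entries for U minus each lowest piece of U):
  |U|=1: {5}:1  {7}:1
  |U|=2: {5,7}:2  {6,7}:1
  |U|=3: {5,6,7}:3
  |U|=4: {4,5,6,7}:3
  |U|=5: {3,4,5,6,7}:3
  |U|=6: {2,3,4,5,6,7}:3
  start at 0(t): 3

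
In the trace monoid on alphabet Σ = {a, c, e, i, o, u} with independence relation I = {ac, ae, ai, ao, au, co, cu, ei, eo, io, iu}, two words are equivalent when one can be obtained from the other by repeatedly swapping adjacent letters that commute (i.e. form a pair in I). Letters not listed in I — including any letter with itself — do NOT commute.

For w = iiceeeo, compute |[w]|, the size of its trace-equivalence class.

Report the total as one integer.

7

0(i) covers ∅
1(i) covers 0:i
2(c) covers 1:i
3(e) covers 2:c
4(e) covers 3:e
5(e) covers 4:e
6(o) covers ∅
floor of heap: 0:i, 6:o
completions by unplaced set U, small U first (add the entries for U minus each lowest piece of U):
  |U|=1: {5}:1  {6}:1
  |U|=2: {4,5}:1  {5,6}:2
  |U|=3: {3,4,5}:1  {4,5,6}:3
  |U|=4: {2,3,4,5}:1  {3,4,5,6}:4
  |U|=5: {1,2,3,4,5}:1  {2,3,4,5,6}:5
  start at 0(i): 6
  start at 6(o): 1
sum over floor = 7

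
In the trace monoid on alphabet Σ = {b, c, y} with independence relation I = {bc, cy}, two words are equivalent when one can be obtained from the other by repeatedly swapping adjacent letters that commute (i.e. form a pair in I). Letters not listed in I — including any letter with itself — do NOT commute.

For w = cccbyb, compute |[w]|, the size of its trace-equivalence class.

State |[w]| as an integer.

20

0(c) covers ∅
1(c) covers 0:c
2(c) covers 1:c
3(b) covers ∅
4(y) covers 3:b
5(b) covers 4:y
floor of heap: 0:c, 3:b
completions by unplaced set U, small U first (add the entries for U minus each lowest piece of U):
  |U|=1: {2}:1  {5}:1
  |U|=2: {1,2}:1  {2,5}:2  {4,5}:1
  |U|=3: {0,1,2}:1  {1,2,5}:3  {2,4,5}:3  {3,4,5}:1
  |U|=4: {0,1,2,5}:4  {1,2,4,5}:6  {2,3,4,5}:4
  start at 0(c): 10
  start at 3(b): 10
sum over floor = 20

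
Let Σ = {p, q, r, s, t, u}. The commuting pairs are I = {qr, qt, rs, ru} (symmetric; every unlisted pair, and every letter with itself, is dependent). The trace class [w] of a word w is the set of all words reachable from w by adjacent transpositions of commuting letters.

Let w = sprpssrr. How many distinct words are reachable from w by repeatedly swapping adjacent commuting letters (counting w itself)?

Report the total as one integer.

6

0(s) covers ∅
1(p) covers 0:s
2(r) covers 1:p
3(p) covers 2:r
4(s) covers 3:p
5(s) covers 4:s
6(r) covers 3:p
7(r) covers 6:r
floor of heap: 0:s
completions by unplaced set U, small U first (add the entries for U minus each lowest piece of U):
  |U|=1: {5}:1  {7}:1
  |U|=2: {4,5}:1  {5,7}:2  {6,7}:1
  |U|=3: {4,5,7}:3  {5,6,7}:3
  |U|=4: {4,5,6,7}:6
  |U|=5: {3,4,5,6,7}:6
  |U|=6: {2,3,4,5,6,7}:6
  start at 0(s): 6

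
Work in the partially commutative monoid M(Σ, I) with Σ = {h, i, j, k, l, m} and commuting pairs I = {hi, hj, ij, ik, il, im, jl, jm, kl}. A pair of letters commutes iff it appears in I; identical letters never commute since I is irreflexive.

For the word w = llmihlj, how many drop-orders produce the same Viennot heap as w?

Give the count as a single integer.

42

#0=l has no predecessor
#1=l depends on [0:l]
#2=m depends on [1:l]
#3=i has no predecessor
#4=h depends on [2:m]
#5=l depends on [4:h]
#6=j has no predecessor
sources: [0:l, 3:i, 6:j]
N(rest) = Σ N(rest − s) over sources s of rest; N(one piece) = 1:
  size 1 → [3]=1  [5]=1  [6]=1
  size 2 → [3,5]=2  [3,6]=2  [4,5]=1  [5,6]=2
  size 3 → [2,4,5]=1  [3,4,5]=3  [3,5,6]=6  [4,5,6]=3
  size 4 → [1,2,4,5]=1  [2,3,4,5]=4  [2,4,5,6]=4  [3,4,5,6]=12
  size 5 → [0,1,2,4,5]=1  [1,2,3,4,5]=5  [1,2,4,5,6]=5  [2,3,4,5,6]=20
  first=0(l) contributes 30
  first=3(i) contributes 6
  first=6(j) contributes 6
|[w]| = 42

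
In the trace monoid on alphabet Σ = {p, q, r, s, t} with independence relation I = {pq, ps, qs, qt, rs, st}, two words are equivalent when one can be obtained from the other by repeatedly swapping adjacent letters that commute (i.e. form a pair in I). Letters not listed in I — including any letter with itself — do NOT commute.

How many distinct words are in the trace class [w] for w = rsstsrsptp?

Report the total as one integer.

drop 0:r onto floor
drop 1:s onto floor
drop 2:s onto {1:s}
drop 3:t onto {0:r}
drop 4:s onto {2:s}
drop 5:r onto {3:t}
drop 6:s onto {4:s}
drop 7:p onto {5:r}
drop 8:t onto {7:p}
drop 9:p onto {8:t}
ground layer = {0:r, 1:s}
drop-orders for the pieces not yet dropped (sum over which currently-grounded one goes next):
  1 to go: {6} 1  {9} 1
  2 to go: {4,6} 1  {6,9} 2  {8,9} 1
  3 to go: {2,4,6} 1  {4,6,9} 3  {6,8,9} 3  {7,8,9} 1
  4 to go: {1,2,4,6} 1  {2,4,6,9} 4  {4,6,8,9} 6  {5,7,8,9} 1  {6,7,8,9} 4
  5 to go: {1,2,4,6,9} 5  {2,4,6,8,9} 10  {3,5,7,8,9} 1  {4,6,7,8,9} 10  {5,6,7,8,9} 5
  6 to go: {0,3,5,7,8,9} 1  {1,2,4,6,8,9} 15  {2,4,6,7,8,9} 20  {3,5,6,7,8,9} 6  {4,5,6,7,8,9} 15
  7 to go: {0,3,5,6,7,8,9} 7  {1,2,4,6,7,8,9} 35  {2,4,5,6,7,8,9} 35  {3,4,5,6,7,8,9} 21
  8 to go: {0,3,4,5,6,7,8,9} 28  {1,2,4,5,6,7,8,9} 70  {2,3,4,5,6,7,8,9} 56
  if 0:r drops first: 126 orders
  if 1:s drops first: 84 orders
heap linearizations: 210

210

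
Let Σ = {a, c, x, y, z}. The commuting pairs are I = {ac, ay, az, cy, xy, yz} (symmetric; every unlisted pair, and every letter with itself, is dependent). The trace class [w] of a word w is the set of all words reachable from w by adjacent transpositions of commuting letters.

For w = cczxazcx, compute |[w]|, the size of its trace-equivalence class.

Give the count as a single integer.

3

0(c) covers ∅
1(c) covers 0:c
2(z) covers 1:c
3(x) covers 2:z
4(a) covers 3:x
5(z) covers 3:x
6(c) covers 5:z
7(x) covers 4:a, 6:c
floor of heap: 0:c
completions by unplaced set U, small U first (add the entries for U minus each lowest piece of U):
  |U|=1: {7}:1
  |U|=2: {4,7}:1  {6,7}:1
  |U|=3: {4,6,7}:2  {5,6,7}:1
  |U|=4: {4,5,6,7}:3
  |U|=5: {3,4,5,6,7}:3
  |U|=6: {2,3,4,5,6,7}:3
  start at 0(c): 3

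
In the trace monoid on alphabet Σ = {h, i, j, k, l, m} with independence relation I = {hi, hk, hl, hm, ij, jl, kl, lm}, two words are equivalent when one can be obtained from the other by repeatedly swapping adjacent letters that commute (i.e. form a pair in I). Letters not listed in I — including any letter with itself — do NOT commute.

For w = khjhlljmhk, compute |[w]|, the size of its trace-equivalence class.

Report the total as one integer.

drop 0:k onto floor
drop 1:h onto floor
drop 2:j onto {0:k, 1:h}
drop 3:h onto {2:j}
drop 4:l onto floor
drop 5:l onto {4:l}
drop 6:j onto {3:h}
drop 7:m onto {6:j}
drop 8:h onto {6:j}
drop 9:k onto {7:m}
ground layer = {0:k, 1:h, 4:l}
drop-orders for the pieces not yet dropped (sum over which currently-grounded one goes next):
  1 to go: {5} 1  {8} 1  {9} 1
  2 to go: {4,5} 1  {5,8} 2  {5,9} 2  {7,9} 1  {8,9} 2
  3 to go: {4,5,8} 3  {4,5,9} 3  {5,7,9} 3  {5,8,9} 6  {7,8,9} 3
  4 to go: {4,5,7,9} 6  {4,5,8,9} 12  {5,7,8,9} 12  {6,7,8,9} 3
  5 to go: {3,6,7,8,9} 3  {4,5,7,8,9} 30  {5,6,7,8,9} 15
  6 to go: {2,3,6,7,8,9} 3  {3,5,6,7,8,9} 18  {4,5,6,7,8,9} 45
  7 to go: {0,2,3,6,7,8,9} 3  {1,2,3,6,7,8,9} 3  {2,3,5,6,7,8,9} 21  {3,4,5,6,7,8,9} 63
  8 to go: {0,1,2,3,6,7,8,9} 6  {0,2,3,5,6,7,8,9} 24  {1,2,3,5,6,7,8,9} 24  {2,3,4,5,6,7,8,9} 84
  if 0:k drops first: 108 orders
  if 1:h drops first: 108 orders
  if 4:l drops first: 54 orders
heap linearizations: 270

270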